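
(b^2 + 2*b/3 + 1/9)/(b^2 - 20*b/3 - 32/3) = (9*b^2 + 6*b + 1)/(3*(3*b^2 - 20*b - 32))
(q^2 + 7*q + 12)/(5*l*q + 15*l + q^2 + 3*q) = (q + 4)/(5*l + q)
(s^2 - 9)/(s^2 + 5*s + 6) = (s - 3)/(s + 2)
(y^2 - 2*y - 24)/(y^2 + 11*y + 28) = (y - 6)/(y + 7)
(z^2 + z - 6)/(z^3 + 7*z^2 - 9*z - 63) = (z - 2)/(z^2 + 4*z - 21)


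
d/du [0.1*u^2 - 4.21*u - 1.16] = 0.2*u - 4.21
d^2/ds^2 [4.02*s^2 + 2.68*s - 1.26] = 8.04000000000000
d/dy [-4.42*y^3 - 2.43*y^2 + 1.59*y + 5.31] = -13.26*y^2 - 4.86*y + 1.59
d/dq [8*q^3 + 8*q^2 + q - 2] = 24*q^2 + 16*q + 1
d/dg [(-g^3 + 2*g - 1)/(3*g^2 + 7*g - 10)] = (-3*g^2 - 20*g - 13)/(9*g^2 + 60*g + 100)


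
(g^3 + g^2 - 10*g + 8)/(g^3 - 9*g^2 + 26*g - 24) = (g^2 + 3*g - 4)/(g^2 - 7*g + 12)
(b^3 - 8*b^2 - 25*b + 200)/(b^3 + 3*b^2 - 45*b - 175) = (b^2 - 13*b + 40)/(b^2 - 2*b - 35)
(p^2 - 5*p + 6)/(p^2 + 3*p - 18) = (p - 2)/(p + 6)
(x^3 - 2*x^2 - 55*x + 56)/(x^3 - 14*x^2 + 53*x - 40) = (x + 7)/(x - 5)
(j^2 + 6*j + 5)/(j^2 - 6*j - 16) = (j^2 + 6*j + 5)/(j^2 - 6*j - 16)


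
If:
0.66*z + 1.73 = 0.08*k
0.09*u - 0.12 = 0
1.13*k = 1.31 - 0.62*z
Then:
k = 2.44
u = 1.33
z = -2.33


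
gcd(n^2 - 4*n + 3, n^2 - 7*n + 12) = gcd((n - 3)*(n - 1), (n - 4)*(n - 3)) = n - 3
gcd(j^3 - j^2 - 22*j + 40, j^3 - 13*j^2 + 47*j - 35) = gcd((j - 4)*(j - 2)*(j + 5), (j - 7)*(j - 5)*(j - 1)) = 1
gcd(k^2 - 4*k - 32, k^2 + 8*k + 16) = k + 4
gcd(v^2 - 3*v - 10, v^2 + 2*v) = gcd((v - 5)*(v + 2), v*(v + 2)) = v + 2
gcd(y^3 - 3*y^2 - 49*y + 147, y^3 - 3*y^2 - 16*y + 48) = y - 3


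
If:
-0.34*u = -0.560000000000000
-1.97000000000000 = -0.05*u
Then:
No Solution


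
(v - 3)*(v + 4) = v^2 + v - 12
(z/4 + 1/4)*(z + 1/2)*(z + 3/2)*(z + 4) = z^4/4 + 7*z^3/4 + 59*z^2/16 + 47*z/16 + 3/4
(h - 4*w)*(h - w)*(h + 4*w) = h^3 - h^2*w - 16*h*w^2 + 16*w^3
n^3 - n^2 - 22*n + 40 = (n - 4)*(n - 2)*(n + 5)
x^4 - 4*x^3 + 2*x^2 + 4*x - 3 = (x - 3)*(x - 1)^2*(x + 1)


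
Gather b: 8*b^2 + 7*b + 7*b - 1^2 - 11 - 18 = 8*b^2 + 14*b - 30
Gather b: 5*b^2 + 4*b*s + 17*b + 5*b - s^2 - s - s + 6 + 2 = 5*b^2 + b*(4*s + 22) - s^2 - 2*s + 8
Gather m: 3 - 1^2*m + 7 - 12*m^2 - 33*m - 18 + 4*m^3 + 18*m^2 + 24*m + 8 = 4*m^3 + 6*m^2 - 10*m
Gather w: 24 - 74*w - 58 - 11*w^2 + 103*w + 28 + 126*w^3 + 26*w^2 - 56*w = 126*w^3 + 15*w^2 - 27*w - 6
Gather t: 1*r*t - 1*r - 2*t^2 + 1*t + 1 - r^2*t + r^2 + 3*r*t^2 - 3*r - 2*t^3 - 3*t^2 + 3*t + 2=r^2 - 4*r - 2*t^3 + t^2*(3*r - 5) + t*(-r^2 + r + 4) + 3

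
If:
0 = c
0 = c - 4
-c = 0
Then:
No Solution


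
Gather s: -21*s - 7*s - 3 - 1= -28*s - 4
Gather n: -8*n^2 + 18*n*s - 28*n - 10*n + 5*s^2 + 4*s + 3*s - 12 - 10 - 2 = -8*n^2 + n*(18*s - 38) + 5*s^2 + 7*s - 24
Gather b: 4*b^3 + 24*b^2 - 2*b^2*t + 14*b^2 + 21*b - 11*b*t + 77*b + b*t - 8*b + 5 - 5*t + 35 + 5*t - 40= 4*b^3 + b^2*(38 - 2*t) + b*(90 - 10*t)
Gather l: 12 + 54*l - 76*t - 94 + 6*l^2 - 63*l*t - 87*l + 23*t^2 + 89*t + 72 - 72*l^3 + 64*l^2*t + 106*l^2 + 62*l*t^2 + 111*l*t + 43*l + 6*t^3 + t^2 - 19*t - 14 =-72*l^3 + l^2*(64*t + 112) + l*(62*t^2 + 48*t + 10) + 6*t^3 + 24*t^2 - 6*t - 24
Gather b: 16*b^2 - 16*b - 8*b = 16*b^2 - 24*b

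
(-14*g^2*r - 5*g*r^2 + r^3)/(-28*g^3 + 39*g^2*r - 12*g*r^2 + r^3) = r*(2*g + r)/(4*g^2 - 5*g*r + r^2)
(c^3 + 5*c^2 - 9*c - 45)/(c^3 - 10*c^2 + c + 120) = (c^2 + 2*c - 15)/(c^2 - 13*c + 40)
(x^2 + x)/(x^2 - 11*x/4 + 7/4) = 4*x*(x + 1)/(4*x^2 - 11*x + 7)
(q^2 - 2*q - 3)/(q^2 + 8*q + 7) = (q - 3)/(q + 7)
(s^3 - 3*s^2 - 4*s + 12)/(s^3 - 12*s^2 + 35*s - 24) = (s^2 - 4)/(s^2 - 9*s + 8)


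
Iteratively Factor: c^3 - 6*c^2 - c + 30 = (c - 3)*(c^2 - 3*c - 10) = (c - 5)*(c - 3)*(c + 2)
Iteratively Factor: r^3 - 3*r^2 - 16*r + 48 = (r + 4)*(r^2 - 7*r + 12) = (r - 4)*(r + 4)*(r - 3)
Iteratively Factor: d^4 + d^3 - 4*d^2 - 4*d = (d + 1)*(d^3 - 4*d) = (d - 2)*(d + 1)*(d^2 + 2*d) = d*(d - 2)*(d + 1)*(d + 2)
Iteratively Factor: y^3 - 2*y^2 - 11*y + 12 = (y - 4)*(y^2 + 2*y - 3) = (y - 4)*(y + 3)*(y - 1)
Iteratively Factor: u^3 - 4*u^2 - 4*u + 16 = (u - 4)*(u^2 - 4) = (u - 4)*(u - 2)*(u + 2)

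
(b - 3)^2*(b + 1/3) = b^3 - 17*b^2/3 + 7*b + 3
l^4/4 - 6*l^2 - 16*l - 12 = (l/2 + 1)^2*(l - 6)*(l + 2)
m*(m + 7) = m^2 + 7*m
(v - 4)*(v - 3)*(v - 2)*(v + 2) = v^4 - 7*v^3 + 8*v^2 + 28*v - 48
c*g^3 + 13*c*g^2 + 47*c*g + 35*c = (g + 5)*(g + 7)*(c*g + c)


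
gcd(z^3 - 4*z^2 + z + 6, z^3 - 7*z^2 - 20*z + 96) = z - 3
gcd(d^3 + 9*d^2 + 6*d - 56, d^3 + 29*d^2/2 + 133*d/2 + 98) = d^2 + 11*d + 28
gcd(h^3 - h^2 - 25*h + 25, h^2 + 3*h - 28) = 1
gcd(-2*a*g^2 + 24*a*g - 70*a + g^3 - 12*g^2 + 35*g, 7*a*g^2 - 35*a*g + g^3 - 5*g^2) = g - 5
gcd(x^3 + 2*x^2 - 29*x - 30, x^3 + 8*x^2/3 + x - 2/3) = x + 1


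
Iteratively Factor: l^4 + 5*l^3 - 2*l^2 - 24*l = (l - 2)*(l^3 + 7*l^2 + 12*l) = (l - 2)*(l + 4)*(l^2 + 3*l) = l*(l - 2)*(l + 4)*(l + 3)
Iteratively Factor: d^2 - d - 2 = (d - 2)*(d + 1)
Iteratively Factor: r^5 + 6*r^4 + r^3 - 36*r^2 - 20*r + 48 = (r + 4)*(r^4 + 2*r^3 - 7*r^2 - 8*r + 12) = (r + 2)*(r + 4)*(r^3 - 7*r + 6) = (r - 2)*(r + 2)*(r + 4)*(r^2 + 2*r - 3) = (r - 2)*(r + 2)*(r + 3)*(r + 4)*(r - 1)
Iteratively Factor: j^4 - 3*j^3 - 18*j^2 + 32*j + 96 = (j - 4)*(j^3 + j^2 - 14*j - 24) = (j - 4)*(j + 3)*(j^2 - 2*j - 8) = (j - 4)*(j + 2)*(j + 3)*(j - 4)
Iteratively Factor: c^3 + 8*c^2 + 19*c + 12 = (c + 3)*(c^2 + 5*c + 4) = (c + 3)*(c + 4)*(c + 1)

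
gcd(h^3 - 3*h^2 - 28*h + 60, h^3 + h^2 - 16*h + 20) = h^2 + 3*h - 10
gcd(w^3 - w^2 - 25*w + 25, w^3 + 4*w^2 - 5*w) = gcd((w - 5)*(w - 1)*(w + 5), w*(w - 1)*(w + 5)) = w^2 + 4*w - 5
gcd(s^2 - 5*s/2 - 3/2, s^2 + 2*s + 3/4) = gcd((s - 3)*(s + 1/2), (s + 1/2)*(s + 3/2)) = s + 1/2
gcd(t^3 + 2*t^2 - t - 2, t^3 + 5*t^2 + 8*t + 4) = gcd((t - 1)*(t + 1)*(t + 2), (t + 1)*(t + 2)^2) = t^2 + 3*t + 2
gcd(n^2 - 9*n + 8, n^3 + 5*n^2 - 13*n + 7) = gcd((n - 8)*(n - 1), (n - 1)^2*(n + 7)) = n - 1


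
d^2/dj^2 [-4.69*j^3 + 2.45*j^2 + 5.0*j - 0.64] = 4.9 - 28.14*j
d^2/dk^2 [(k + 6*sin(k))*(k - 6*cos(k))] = 6*sqrt(2)*k*cos(k + pi/4) + 72*sin(2*k) + 12*sqrt(2)*sin(k + pi/4) + 2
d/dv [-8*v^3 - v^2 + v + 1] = -24*v^2 - 2*v + 1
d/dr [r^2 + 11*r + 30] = 2*r + 11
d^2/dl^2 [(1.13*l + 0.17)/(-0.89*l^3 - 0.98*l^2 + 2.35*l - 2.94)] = (-5.370438*l^5 - 7.5294*l^4 - 9.269678*l^3 + 36.634818*l^2 + 24.552528*l - 16.512382)/(0.704969*l^9 + 2.328774*l^8 - 3.020037*l^7 - 4.370506*l^6 + 23.359863*l^5 - 12.187182*l^4 - 30.524383*l^3 + 74.120634*l^2 - 60.93738*l + 25.412184)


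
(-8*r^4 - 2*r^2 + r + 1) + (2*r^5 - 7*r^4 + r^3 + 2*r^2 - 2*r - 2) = 2*r^5 - 15*r^4 + r^3 - r - 1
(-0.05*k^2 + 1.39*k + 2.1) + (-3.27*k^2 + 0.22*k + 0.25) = -3.32*k^2 + 1.61*k + 2.35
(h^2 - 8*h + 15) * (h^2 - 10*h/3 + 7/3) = h^4 - 34*h^3/3 + 44*h^2 - 206*h/3 + 35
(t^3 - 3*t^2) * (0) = 0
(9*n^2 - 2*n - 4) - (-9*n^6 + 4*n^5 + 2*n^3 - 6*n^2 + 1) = 9*n^6 - 4*n^5 - 2*n^3 + 15*n^2 - 2*n - 5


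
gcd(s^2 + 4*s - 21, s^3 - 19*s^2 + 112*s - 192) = s - 3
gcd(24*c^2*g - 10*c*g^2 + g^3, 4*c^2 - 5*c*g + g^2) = 4*c - g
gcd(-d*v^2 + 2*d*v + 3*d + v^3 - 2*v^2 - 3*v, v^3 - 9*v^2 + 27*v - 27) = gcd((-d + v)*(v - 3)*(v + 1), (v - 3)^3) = v - 3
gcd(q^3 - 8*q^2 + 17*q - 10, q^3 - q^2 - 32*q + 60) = q^2 - 7*q + 10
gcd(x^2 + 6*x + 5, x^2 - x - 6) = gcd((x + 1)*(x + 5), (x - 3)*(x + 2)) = 1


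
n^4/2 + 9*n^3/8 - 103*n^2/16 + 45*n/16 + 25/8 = (n/2 + 1/4)*(n - 2)*(n - 5/4)*(n + 5)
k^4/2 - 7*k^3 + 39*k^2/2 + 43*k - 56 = (k/2 + 1)*(k - 8)*(k - 7)*(k - 1)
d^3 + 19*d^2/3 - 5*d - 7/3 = (d - 1)*(d + 1/3)*(d + 7)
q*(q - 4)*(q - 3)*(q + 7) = q^4 - 37*q^2 + 84*q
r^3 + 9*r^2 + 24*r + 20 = (r + 2)^2*(r + 5)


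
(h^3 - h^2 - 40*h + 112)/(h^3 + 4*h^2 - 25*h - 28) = (h - 4)/(h + 1)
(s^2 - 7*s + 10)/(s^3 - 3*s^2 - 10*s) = (s - 2)/(s*(s + 2))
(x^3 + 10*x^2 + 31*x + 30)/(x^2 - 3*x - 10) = (x^2 + 8*x + 15)/(x - 5)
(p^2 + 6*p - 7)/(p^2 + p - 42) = (p - 1)/(p - 6)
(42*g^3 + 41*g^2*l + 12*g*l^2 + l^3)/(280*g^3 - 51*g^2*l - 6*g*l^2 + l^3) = (6*g^2 + 5*g*l + l^2)/(40*g^2 - 13*g*l + l^2)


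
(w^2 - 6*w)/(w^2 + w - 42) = w/(w + 7)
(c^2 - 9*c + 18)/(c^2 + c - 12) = (c - 6)/(c + 4)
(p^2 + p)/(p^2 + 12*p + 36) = p*(p + 1)/(p^2 + 12*p + 36)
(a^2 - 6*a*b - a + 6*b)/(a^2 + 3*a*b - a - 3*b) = (a - 6*b)/(a + 3*b)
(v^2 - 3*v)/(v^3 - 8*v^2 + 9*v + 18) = v/(v^2 - 5*v - 6)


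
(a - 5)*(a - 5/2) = a^2 - 15*a/2 + 25/2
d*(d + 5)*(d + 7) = d^3 + 12*d^2 + 35*d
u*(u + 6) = u^2 + 6*u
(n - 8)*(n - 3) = n^2 - 11*n + 24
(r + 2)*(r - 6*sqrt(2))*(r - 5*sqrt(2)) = r^3 - 11*sqrt(2)*r^2 + 2*r^2 - 22*sqrt(2)*r + 60*r + 120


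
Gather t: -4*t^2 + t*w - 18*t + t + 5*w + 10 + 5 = -4*t^2 + t*(w - 17) + 5*w + 15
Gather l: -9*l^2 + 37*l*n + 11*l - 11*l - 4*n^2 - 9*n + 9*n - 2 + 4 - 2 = -9*l^2 + 37*l*n - 4*n^2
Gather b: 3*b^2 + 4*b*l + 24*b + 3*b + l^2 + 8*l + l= 3*b^2 + b*(4*l + 27) + l^2 + 9*l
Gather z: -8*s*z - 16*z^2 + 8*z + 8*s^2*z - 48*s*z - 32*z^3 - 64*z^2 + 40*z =-32*z^3 - 80*z^2 + z*(8*s^2 - 56*s + 48)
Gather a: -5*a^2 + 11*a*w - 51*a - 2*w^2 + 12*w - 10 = -5*a^2 + a*(11*w - 51) - 2*w^2 + 12*w - 10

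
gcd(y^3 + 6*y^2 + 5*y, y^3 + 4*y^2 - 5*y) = y^2 + 5*y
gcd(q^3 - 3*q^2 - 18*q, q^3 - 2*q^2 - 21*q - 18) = q^2 - 3*q - 18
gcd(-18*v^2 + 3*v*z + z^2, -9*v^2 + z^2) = -3*v + z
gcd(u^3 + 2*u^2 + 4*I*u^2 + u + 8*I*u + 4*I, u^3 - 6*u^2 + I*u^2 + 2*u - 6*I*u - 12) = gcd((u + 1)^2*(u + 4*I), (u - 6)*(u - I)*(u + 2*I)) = 1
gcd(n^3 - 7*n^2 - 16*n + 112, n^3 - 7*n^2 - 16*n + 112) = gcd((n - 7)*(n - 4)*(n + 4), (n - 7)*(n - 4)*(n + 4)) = n^3 - 7*n^2 - 16*n + 112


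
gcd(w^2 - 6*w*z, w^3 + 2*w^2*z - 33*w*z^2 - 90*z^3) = -w + 6*z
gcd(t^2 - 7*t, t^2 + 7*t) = t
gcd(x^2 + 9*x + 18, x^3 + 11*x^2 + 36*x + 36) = x^2 + 9*x + 18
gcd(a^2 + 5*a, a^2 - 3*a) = a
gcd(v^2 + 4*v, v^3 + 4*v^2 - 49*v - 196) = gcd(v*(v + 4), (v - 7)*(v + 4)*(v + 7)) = v + 4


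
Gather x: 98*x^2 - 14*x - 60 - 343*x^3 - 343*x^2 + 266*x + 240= -343*x^3 - 245*x^2 + 252*x + 180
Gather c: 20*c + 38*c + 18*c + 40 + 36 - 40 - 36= 76*c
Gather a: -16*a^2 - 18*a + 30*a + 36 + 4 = -16*a^2 + 12*a + 40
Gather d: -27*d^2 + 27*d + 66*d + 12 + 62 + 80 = -27*d^2 + 93*d + 154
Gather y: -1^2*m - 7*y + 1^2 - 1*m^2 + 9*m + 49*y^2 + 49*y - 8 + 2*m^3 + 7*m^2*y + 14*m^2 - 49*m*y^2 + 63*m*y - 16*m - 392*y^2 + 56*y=2*m^3 + 13*m^2 - 8*m + y^2*(-49*m - 343) + y*(7*m^2 + 63*m + 98) - 7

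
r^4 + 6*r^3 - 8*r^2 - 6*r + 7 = (r - 1)^2*(r + 1)*(r + 7)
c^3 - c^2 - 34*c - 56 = (c - 7)*(c + 2)*(c + 4)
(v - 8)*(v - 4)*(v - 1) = v^3 - 13*v^2 + 44*v - 32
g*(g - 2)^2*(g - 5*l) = g^4 - 5*g^3*l - 4*g^3 + 20*g^2*l + 4*g^2 - 20*g*l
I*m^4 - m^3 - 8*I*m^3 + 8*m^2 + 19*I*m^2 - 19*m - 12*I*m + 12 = (m - 4)*(m - 3)*(m + I)*(I*m - I)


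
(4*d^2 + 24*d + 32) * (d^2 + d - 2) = 4*d^4 + 28*d^3 + 48*d^2 - 16*d - 64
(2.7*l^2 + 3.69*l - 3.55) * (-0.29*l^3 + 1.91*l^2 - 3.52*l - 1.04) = -0.783*l^5 + 4.0869*l^4 - 1.4266*l^3 - 22.5773*l^2 + 8.6584*l + 3.692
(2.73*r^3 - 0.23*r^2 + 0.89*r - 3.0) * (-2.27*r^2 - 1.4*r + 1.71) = -6.1971*r^5 - 3.2999*r^4 + 2.97*r^3 + 5.1707*r^2 + 5.7219*r - 5.13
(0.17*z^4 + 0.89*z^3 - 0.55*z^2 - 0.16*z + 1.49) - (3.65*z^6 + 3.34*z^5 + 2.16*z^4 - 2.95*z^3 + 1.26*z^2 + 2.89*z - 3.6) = -3.65*z^6 - 3.34*z^5 - 1.99*z^4 + 3.84*z^3 - 1.81*z^2 - 3.05*z + 5.09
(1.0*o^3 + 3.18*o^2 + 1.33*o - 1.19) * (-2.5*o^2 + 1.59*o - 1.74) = -2.5*o^5 - 6.36*o^4 - 0.00879999999999992*o^3 - 0.4435*o^2 - 4.2063*o + 2.0706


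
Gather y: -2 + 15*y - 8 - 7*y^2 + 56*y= -7*y^2 + 71*y - 10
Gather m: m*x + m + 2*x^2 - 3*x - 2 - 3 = m*(x + 1) + 2*x^2 - 3*x - 5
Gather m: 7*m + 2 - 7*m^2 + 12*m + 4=-7*m^2 + 19*m + 6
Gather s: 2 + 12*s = 12*s + 2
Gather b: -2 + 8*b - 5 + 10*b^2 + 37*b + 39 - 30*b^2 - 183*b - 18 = -20*b^2 - 138*b + 14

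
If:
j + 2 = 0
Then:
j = -2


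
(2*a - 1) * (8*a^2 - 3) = 16*a^3 - 8*a^2 - 6*a + 3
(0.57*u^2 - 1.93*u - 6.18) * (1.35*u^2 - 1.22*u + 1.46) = 0.7695*u^4 - 3.3009*u^3 - 5.1562*u^2 + 4.7218*u - 9.0228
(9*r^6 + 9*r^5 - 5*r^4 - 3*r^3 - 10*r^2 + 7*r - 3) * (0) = 0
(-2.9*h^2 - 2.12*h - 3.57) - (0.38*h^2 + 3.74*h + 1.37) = -3.28*h^2 - 5.86*h - 4.94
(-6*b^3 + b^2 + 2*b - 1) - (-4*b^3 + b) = -2*b^3 + b^2 + b - 1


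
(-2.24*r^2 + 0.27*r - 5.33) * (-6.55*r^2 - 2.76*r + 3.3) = 14.672*r^4 + 4.4139*r^3 + 26.7743*r^2 + 15.6018*r - 17.589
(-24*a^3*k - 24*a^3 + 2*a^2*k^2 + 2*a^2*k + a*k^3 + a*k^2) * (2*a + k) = -48*a^4*k - 48*a^4 - 20*a^3*k^2 - 20*a^3*k + 4*a^2*k^3 + 4*a^2*k^2 + a*k^4 + a*k^3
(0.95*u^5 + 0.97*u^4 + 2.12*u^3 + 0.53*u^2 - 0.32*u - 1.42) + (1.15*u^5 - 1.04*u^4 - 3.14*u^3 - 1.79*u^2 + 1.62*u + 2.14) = 2.1*u^5 - 0.0700000000000001*u^4 - 1.02*u^3 - 1.26*u^2 + 1.3*u + 0.72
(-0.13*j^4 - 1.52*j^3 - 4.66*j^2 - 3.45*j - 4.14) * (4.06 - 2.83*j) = 0.3679*j^5 + 3.7738*j^4 + 7.0166*j^3 - 9.1561*j^2 - 2.2908*j - 16.8084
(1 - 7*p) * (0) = 0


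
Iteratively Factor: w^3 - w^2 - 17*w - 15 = (w - 5)*(w^2 + 4*w + 3) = (w - 5)*(w + 1)*(w + 3)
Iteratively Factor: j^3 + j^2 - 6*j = (j)*(j^2 + j - 6) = j*(j + 3)*(j - 2)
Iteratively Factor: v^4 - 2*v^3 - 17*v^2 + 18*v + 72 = (v + 3)*(v^3 - 5*v^2 - 2*v + 24) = (v - 3)*(v + 3)*(v^2 - 2*v - 8) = (v - 3)*(v + 2)*(v + 3)*(v - 4)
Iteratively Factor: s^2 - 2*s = (s - 2)*(s)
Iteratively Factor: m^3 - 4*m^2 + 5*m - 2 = (m - 1)*(m^2 - 3*m + 2) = (m - 2)*(m - 1)*(m - 1)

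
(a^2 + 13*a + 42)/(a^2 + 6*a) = (a + 7)/a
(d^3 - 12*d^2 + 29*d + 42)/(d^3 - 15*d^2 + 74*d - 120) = (d^2 - 6*d - 7)/(d^2 - 9*d + 20)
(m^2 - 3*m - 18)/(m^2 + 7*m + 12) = (m - 6)/(m + 4)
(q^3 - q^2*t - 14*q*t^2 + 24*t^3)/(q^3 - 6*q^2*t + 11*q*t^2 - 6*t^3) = (q + 4*t)/(q - t)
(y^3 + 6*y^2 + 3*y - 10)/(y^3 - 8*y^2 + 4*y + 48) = (y^2 + 4*y - 5)/(y^2 - 10*y + 24)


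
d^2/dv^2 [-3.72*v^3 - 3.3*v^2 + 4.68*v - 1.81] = -22.32*v - 6.6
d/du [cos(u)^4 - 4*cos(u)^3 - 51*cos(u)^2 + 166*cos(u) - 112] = 2*(-2*cos(u)^3 + 6*cos(u)^2 + 51*cos(u) - 83)*sin(u)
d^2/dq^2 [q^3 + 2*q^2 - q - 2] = 6*q + 4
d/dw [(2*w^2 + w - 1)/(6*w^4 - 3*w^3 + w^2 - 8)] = (-w*(2*w^2 + w - 1)*(24*w^2 - 9*w + 2) + (4*w + 1)*(6*w^4 - 3*w^3 + w^2 - 8))/(6*w^4 - 3*w^3 + w^2 - 8)^2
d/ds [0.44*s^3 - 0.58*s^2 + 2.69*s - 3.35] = 1.32*s^2 - 1.16*s + 2.69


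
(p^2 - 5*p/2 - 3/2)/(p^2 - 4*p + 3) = (p + 1/2)/(p - 1)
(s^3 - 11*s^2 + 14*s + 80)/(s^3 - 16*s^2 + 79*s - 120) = (s + 2)/(s - 3)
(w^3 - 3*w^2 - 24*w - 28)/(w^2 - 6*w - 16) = (w^2 - 5*w - 14)/(w - 8)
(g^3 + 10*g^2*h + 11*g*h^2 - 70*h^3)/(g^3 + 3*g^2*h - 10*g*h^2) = (g + 7*h)/g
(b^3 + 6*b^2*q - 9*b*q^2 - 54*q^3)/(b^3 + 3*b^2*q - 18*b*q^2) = (b + 3*q)/b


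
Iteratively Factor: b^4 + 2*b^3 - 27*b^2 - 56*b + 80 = (b - 1)*(b^3 + 3*b^2 - 24*b - 80) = (b - 1)*(b + 4)*(b^2 - b - 20) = (b - 1)*(b + 4)^2*(b - 5)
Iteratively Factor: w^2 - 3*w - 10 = (w - 5)*(w + 2)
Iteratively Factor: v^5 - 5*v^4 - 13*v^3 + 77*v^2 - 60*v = (v - 5)*(v^4 - 13*v^2 + 12*v) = (v - 5)*(v - 3)*(v^3 + 3*v^2 - 4*v) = v*(v - 5)*(v - 3)*(v^2 + 3*v - 4) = v*(v - 5)*(v - 3)*(v + 4)*(v - 1)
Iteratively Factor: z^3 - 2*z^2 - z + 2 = (z - 1)*(z^2 - z - 2) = (z - 1)*(z + 1)*(z - 2)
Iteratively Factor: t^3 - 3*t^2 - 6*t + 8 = (t - 4)*(t^2 + t - 2) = (t - 4)*(t - 1)*(t + 2)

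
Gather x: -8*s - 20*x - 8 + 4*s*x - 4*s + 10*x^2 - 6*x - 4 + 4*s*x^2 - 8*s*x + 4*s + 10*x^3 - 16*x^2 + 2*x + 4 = -8*s + 10*x^3 + x^2*(4*s - 6) + x*(-4*s - 24) - 8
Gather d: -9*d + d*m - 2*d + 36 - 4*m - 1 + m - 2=d*(m - 11) - 3*m + 33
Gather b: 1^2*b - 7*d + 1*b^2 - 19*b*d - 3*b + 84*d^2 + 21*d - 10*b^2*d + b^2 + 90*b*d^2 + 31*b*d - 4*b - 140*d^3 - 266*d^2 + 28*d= b^2*(2 - 10*d) + b*(90*d^2 + 12*d - 6) - 140*d^3 - 182*d^2 + 42*d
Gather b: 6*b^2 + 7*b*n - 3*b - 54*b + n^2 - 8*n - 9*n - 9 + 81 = 6*b^2 + b*(7*n - 57) + n^2 - 17*n + 72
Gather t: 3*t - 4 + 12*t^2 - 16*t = 12*t^2 - 13*t - 4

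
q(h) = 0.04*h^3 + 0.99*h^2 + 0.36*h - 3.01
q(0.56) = -2.49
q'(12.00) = 41.40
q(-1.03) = -2.37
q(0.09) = -2.97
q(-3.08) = 4.10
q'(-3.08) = -4.60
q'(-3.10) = -4.62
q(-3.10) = 4.20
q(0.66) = -2.33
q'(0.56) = 1.51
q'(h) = 0.12*h^2 + 1.98*h + 0.36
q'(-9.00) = -7.74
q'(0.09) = 0.54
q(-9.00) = 44.78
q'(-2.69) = -4.10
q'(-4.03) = -5.67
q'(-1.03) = -1.55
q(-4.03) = 9.00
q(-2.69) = 2.41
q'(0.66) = 1.72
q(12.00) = 212.99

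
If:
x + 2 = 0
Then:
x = -2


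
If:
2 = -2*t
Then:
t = -1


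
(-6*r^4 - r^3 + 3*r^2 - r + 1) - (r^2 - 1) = -6*r^4 - r^3 + 2*r^2 - r + 2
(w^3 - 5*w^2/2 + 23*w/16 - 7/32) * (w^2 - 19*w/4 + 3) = w^5 - 29*w^4/4 + 261*w^3/16 - 931*w^2/64 + 685*w/128 - 21/32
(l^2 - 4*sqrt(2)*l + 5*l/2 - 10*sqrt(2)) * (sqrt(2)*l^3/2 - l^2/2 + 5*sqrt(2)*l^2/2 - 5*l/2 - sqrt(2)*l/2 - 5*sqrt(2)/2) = sqrt(2)*l^5/2 - 9*l^4/2 + 15*sqrt(2)*l^4/4 - 135*l^3/4 + 31*sqrt(2)*l^3/4 - 209*l^2/4 + 45*sqrt(2)*l^2/4 + 75*sqrt(2)*l/4 + 30*l + 50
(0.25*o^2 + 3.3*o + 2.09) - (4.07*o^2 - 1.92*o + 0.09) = -3.82*o^2 + 5.22*o + 2.0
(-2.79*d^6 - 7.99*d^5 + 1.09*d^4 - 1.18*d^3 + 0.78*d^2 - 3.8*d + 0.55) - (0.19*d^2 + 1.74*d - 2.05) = -2.79*d^6 - 7.99*d^5 + 1.09*d^4 - 1.18*d^3 + 0.59*d^2 - 5.54*d + 2.6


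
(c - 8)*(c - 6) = c^2 - 14*c + 48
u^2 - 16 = (u - 4)*(u + 4)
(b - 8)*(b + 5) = b^2 - 3*b - 40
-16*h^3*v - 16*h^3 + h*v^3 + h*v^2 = (-4*h + v)*(4*h + v)*(h*v + h)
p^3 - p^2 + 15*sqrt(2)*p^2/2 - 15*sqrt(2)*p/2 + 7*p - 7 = (p - 1)*(p + sqrt(2)/2)*(p + 7*sqrt(2))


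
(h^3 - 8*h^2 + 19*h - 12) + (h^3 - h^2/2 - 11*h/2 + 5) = 2*h^3 - 17*h^2/2 + 27*h/2 - 7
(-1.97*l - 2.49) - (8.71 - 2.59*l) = 0.62*l - 11.2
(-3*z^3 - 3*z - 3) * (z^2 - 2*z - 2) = -3*z^5 + 6*z^4 + 3*z^3 + 3*z^2 + 12*z + 6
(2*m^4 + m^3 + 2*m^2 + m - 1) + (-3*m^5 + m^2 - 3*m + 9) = -3*m^5 + 2*m^4 + m^3 + 3*m^2 - 2*m + 8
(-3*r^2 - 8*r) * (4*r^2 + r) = -12*r^4 - 35*r^3 - 8*r^2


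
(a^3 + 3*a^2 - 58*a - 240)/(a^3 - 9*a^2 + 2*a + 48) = (a^2 + 11*a + 30)/(a^2 - a - 6)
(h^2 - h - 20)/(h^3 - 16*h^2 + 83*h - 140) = (h + 4)/(h^2 - 11*h + 28)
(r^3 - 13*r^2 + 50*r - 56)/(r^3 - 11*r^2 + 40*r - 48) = (r^2 - 9*r + 14)/(r^2 - 7*r + 12)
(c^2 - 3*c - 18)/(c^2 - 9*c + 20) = (c^2 - 3*c - 18)/(c^2 - 9*c + 20)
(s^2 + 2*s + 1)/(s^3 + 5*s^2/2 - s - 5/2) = 2*(s + 1)/(2*s^2 + 3*s - 5)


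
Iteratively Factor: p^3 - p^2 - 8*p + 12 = (p - 2)*(p^2 + p - 6) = (p - 2)^2*(p + 3)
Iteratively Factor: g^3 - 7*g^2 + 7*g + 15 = (g - 3)*(g^2 - 4*g - 5) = (g - 3)*(g + 1)*(g - 5)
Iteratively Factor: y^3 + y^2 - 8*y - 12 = (y + 2)*(y^2 - y - 6) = (y - 3)*(y + 2)*(y + 2)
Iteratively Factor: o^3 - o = (o + 1)*(o^2 - o) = o*(o + 1)*(o - 1)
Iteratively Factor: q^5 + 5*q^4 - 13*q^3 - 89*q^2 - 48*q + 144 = (q + 4)*(q^4 + q^3 - 17*q^2 - 21*q + 36) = (q - 4)*(q + 4)*(q^3 + 5*q^2 + 3*q - 9) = (q - 4)*(q + 3)*(q + 4)*(q^2 + 2*q - 3) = (q - 4)*(q + 3)^2*(q + 4)*(q - 1)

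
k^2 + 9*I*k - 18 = (k + 3*I)*(k + 6*I)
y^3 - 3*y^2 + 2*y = y*(y - 2)*(y - 1)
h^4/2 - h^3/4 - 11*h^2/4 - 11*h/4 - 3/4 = (h/2 + 1/2)*(h - 3)*(h + 1/2)*(h + 1)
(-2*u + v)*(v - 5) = -2*u*v + 10*u + v^2 - 5*v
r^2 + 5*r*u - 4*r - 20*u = (r - 4)*(r + 5*u)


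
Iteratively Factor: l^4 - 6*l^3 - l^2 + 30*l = (l + 2)*(l^3 - 8*l^2 + 15*l) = (l - 5)*(l + 2)*(l^2 - 3*l) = (l - 5)*(l - 3)*(l + 2)*(l)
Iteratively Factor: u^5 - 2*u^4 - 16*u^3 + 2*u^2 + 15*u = (u - 5)*(u^4 + 3*u^3 - u^2 - 3*u) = (u - 5)*(u - 1)*(u^3 + 4*u^2 + 3*u) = u*(u - 5)*(u - 1)*(u^2 + 4*u + 3) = u*(u - 5)*(u - 1)*(u + 3)*(u + 1)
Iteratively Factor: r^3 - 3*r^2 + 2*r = (r)*(r^2 - 3*r + 2) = r*(r - 2)*(r - 1)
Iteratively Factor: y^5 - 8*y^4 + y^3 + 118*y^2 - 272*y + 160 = (y + 4)*(y^4 - 12*y^3 + 49*y^2 - 78*y + 40) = (y - 5)*(y + 4)*(y^3 - 7*y^2 + 14*y - 8) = (y - 5)*(y - 4)*(y + 4)*(y^2 - 3*y + 2) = (y - 5)*(y - 4)*(y - 1)*(y + 4)*(y - 2)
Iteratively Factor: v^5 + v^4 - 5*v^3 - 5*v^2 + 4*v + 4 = (v - 1)*(v^4 + 2*v^3 - 3*v^2 - 8*v - 4) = (v - 1)*(v + 1)*(v^3 + v^2 - 4*v - 4) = (v - 1)*(v + 1)^2*(v^2 - 4) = (v - 2)*(v - 1)*(v + 1)^2*(v + 2)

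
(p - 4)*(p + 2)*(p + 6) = p^3 + 4*p^2 - 20*p - 48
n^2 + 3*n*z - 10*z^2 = (n - 2*z)*(n + 5*z)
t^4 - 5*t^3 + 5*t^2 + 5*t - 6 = (t - 3)*(t - 2)*(t - 1)*(t + 1)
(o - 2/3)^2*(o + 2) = o^3 + 2*o^2/3 - 20*o/9 + 8/9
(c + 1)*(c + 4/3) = c^2 + 7*c/3 + 4/3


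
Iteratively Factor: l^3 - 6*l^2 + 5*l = (l - 1)*(l^2 - 5*l) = (l - 5)*(l - 1)*(l)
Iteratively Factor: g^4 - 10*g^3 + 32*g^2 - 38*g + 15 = (g - 1)*(g^3 - 9*g^2 + 23*g - 15) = (g - 1)^2*(g^2 - 8*g + 15) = (g - 5)*(g - 1)^2*(g - 3)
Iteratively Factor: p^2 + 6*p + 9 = (p + 3)*(p + 3)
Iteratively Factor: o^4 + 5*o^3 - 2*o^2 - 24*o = (o + 4)*(o^3 + o^2 - 6*o) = (o - 2)*(o + 4)*(o^2 + 3*o) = (o - 2)*(o + 3)*(o + 4)*(o)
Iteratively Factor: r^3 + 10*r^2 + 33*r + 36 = (r + 3)*(r^2 + 7*r + 12) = (r + 3)^2*(r + 4)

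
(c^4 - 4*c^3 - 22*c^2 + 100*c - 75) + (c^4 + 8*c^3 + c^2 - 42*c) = 2*c^4 + 4*c^3 - 21*c^2 + 58*c - 75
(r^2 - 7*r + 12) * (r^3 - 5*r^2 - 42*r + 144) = r^5 - 12*r^4 + 5*r^3 + 378*r^2 - 1512*r + 1728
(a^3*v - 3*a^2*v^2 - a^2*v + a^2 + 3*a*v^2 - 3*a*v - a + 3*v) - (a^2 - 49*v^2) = a^3*v - 3*a^2*v^2 - a^2*v + 3*a*v^2 - 3*a*v - a + 49*v^2 + 3*v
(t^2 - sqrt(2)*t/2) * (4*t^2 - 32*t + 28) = 4*t^4 - 32*t^3 - 2*sqrt(2)*t^3 + 16*sqrt(2)*t^2 + 28*t^2 - 14*sqrt(2)*t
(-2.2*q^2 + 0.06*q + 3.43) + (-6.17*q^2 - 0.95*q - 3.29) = -8.37*q^2 - 0.89*q + 0.14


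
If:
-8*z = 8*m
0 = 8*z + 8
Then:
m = 1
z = -1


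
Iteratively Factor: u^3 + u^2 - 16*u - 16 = (u + 4)*(u^2 - 3*u - 4) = (u + 1)*(u + 4)*(u - 4)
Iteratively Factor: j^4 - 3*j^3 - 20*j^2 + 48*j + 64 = (j - 4)*(j^3 + j^2 - 16*j - 16) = (j - 4)*(j + 4)*(j^2 - 3*j - 4) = (j - 4)*(j + 1)*(j + 4)*(j - 4)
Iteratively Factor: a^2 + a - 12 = (a + 4)*(a - 3)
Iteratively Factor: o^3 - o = (o - 1)*(o^2 + o) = (o - 1)*(o + 1)*(o)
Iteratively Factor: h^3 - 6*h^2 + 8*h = (h)*(h^2 - 6*h + 8) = h*(h - 4)*(h - 2)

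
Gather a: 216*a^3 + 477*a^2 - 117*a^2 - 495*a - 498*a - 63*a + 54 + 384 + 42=216*a^3 + 360*a^2 - 1056*a + 480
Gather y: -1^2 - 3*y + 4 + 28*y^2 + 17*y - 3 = 28*y^2 + 14*y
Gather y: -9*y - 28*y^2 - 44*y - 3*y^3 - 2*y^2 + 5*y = -3*y^3 - 30*y^2 - 48*y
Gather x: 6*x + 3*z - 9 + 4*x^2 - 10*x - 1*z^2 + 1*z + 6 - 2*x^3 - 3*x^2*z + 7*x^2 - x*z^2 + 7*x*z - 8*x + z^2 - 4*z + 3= -2*x^3 + x^2*(11 - 3*z) + x*(-z^2 + 7*z - 12)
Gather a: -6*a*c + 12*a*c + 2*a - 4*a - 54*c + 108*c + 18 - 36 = a*(6*c - 2) + 54*c - 18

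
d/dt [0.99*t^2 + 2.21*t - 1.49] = 1.98*t + 2.21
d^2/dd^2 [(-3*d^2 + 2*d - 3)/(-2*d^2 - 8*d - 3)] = 2*(-56*d^3 - 18*d^2 + 180*d + 249)/(8*d^6 + 96*d^5 + 420*d^4 + 800*d^3 + 630*d^2 + 216*d + 27)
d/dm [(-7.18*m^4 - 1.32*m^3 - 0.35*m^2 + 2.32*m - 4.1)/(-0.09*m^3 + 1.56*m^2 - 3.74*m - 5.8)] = (0.6462*m^6 - 22.4016*m^5 + 78.4689*m^4 + 176.8672*m^3 + 19.5508*m^2 + 16.852*m - 28.79)/(0.0081*m^6 - 0.2808*m^5 + 3.1068*m^4 - 10.6248*m^3 - 4.1084*m^2 + 43.384*m + 33.64)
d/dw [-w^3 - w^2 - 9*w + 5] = -3*w^2 - 2*w - 9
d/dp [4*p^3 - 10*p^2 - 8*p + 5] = 12*p^2 - 20*p - 8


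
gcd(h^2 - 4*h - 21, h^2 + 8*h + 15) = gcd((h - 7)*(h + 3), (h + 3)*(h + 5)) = h + 3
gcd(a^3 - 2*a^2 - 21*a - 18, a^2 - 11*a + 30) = a - 6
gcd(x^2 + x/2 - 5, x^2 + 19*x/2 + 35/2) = x + 5/2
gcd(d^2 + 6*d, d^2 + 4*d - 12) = d + 6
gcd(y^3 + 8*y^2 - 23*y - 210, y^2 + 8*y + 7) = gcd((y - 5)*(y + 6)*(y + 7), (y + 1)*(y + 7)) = y + 7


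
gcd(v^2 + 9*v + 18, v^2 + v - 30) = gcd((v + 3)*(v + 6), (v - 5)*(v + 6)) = v + 6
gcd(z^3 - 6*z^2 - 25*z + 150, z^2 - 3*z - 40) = z + 5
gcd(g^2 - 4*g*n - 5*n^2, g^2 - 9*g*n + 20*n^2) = g - 5*n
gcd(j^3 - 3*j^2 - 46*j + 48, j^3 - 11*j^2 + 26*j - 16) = j^2 - 9*j + 8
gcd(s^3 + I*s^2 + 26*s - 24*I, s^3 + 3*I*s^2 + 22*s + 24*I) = s^2 + 2*I*s + 24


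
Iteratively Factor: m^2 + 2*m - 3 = (m + 3)*(m - 1)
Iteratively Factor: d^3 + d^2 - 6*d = (d - 2)*(d^2 + 3*d) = d*(d - 2)*(d + 3)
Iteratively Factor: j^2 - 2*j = (j)*(j - 2)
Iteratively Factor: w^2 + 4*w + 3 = (w + 3)*(w + 1)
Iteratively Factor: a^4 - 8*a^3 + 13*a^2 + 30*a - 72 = (a - 3)*(a^3 - 5*a^2 - 2*a + 24) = (a - 3)^2*(a^2 - 2*a - 8) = (a - 3)^2*(a + 2)*(a - 4)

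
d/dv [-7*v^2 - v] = -14*v - 1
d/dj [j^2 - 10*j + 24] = 2*j - 10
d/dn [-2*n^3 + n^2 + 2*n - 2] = -6*n^2 + 2*n + 2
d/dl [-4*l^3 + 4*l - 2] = 4 - 12*l^2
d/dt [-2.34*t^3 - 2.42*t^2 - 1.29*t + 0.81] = -7.02*t^2 - 4.84*t - 1.29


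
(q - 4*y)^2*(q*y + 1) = q^3*y - 8*q^2*y^2 + q^2 + 16*q*y^3 - 8*q*y + 16*y^2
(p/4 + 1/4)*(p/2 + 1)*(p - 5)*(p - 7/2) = p^4/8 - 11*p^3/16 - 3*p^2/4 + 71*p/16 + 35/8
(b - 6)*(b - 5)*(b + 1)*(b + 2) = b^4 - 8*b^3 - b^2 + 68*b + 60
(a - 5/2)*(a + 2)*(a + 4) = a^3 + 7*a^2/2 - 7*a - 20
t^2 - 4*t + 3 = (t - 3)*(t - 1)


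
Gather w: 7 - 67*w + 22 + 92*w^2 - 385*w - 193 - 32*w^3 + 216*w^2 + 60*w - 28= -32*w^3 + 308*w^2 - 392*w - 192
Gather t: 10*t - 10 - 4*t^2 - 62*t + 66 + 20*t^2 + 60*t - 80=16*t^2 + 8*t - 24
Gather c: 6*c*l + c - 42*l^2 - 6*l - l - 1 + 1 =c*(6*l + 1) - 42*l^2 - 7*l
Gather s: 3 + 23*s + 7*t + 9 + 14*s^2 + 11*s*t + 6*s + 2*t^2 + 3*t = 14*s^2 + s*(11*t + 29) + 2*t^2 + 10*t + 12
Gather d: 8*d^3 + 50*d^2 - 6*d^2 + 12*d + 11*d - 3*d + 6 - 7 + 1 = 8*d^3 + 44*d^2 + 20*d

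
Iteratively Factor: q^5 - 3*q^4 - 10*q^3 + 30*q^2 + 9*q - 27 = (q - 1)*(q^4 - 2*q^3 - 12*q^2 + 18*q + 27) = (q - 3)*(q - 1)*(q^3 + q^2 - 9*q - 9) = (q - 3)*(q - 1)*(q + 1)*(q^2 - 9) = (q - 3)*(q - 1)*(q + 1)*(q + 3)*(q - 3)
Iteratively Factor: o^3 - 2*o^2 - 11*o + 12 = (o + 3)*(o^2 - 5*o + 4) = (o - 1)*(o + 3)*(o - 4)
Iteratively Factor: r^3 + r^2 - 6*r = (r)*(r^2 + r - 6) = r*(r + 3)*(r - 2)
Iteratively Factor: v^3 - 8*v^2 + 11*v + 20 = (v + 1)*(v^2 - 9*v + 20) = (v - 4)*(v + 1)*(v - 5)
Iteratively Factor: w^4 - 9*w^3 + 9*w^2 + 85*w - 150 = (w - 5)*(w^3 - 4*w^2 - 11*w + 30) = (w - 5)^2*(w^2 + w - 6) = (w - 5)^2*(w - 2)*(w + 3)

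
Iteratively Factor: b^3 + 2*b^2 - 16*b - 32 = (b + 4)*(b^2 - 2*b - 8) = (b - 4)*(b + 4)*(b + 2)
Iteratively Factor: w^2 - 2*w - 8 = (w + 2)*(w - 4)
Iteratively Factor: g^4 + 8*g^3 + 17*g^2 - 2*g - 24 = (g + 3)*(g^3 + 5*g^2 + 2*g - 8) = (g + 2)*(g + 3)*(g^2 + 3*g - 4) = (g + 2)*(g + 3)*(g + 4)*(g - 1)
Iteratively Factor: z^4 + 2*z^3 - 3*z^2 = (z - 1)*(z^3 + 3*z^2) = z*(z - 1)*(z^2 + 3*z) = z^2*(z - 1)*(z + 3)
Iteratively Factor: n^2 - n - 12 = (n + 3)*(n - 4)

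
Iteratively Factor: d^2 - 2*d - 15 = (d + 3)*(d - 5)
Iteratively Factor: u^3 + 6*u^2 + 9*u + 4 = (u + 1)*(u^2 + 5*u + 4) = (u + 1)^2*(u + 4)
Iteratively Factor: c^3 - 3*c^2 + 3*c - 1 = (c - 1)*(c^2 - 2*c + 1) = (c - 1)^2*(c - 1)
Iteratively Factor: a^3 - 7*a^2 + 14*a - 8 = (a - 1)*(a^2 - 6*a + 8) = (a - 2)*(a - 1)*(a - 4)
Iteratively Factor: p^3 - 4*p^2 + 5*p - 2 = (p - 1)*(p^2 - 3*p + 2) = (p - 2)*(p - 1)*(p - 1)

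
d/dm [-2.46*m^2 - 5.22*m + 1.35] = -4.92*m - 5.22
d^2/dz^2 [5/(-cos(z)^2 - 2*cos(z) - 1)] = 10*(-cos(z) + cos(2*z) - 2)/(cos(z) + 1)^4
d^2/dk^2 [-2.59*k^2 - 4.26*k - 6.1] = -5.18000000000000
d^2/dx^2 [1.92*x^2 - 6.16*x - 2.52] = 3.84000000000000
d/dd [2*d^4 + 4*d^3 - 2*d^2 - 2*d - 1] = 8*d^3 + 12*d^2 - 4*d - 2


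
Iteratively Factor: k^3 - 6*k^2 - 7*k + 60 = (k - 4)*(k^2 - 2*k - 15) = (k - 5)*(k - 4)*(k + 3)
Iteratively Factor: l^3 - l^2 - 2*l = (l + 1)*(l^2 - 2*l) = l*(l + 1)*(l - 2)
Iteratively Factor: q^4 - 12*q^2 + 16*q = (q - 2)*(q^3 + 2*q^2 - 8*q) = q*(q - 2)*(q^2 + 2*q - 8) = q*(q - 2)*(q + 4)*(q - 2)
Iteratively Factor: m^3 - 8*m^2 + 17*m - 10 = (m - 2)*(m^2 - 6*m + 5) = (m - 2)*(m - 1)*(m - 5)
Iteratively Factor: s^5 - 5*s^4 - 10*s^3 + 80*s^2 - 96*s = (s + 4)*(s^4 - 9*s^3 + 26*s^2 - 24*s) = (s - 2)*(s + 4)*(s^3 - 7*s^2 + 12*s) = (s - 3)*(s - 2)*(s + 4)*(s^2 - 4*s) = (s - 4)*(s - 3)*(s - 2)*(s + 4)*(s)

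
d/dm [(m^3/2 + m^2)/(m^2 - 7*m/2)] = 2*(m^2 - 7*m - 7)/(4*m^2 - 28*m + 49)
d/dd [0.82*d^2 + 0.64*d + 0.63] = 1.64*d + 0.64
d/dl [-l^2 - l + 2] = -2*l - 1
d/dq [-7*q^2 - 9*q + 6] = -14*q - 9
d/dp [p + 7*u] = 1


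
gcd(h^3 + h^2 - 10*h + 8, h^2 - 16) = h + 4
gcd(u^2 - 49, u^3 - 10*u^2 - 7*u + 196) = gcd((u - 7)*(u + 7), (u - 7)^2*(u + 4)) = u - 7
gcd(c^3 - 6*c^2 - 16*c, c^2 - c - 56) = c - 8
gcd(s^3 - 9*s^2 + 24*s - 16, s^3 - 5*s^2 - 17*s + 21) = s - 1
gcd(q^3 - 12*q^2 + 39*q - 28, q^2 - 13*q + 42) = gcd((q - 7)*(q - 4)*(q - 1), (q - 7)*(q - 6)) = q - 7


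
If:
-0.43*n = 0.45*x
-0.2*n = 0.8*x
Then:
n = 0.00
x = 0.00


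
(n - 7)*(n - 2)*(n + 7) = n^3 - 2*n^2 - 49*n + 98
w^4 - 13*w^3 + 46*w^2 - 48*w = w*(w - 8)*(w - 3)*(w - 2)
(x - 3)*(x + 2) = x^2 - x - 6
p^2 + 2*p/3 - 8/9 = (p - 2/3)*(p + 4/3)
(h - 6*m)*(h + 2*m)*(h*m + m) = h^3*m - 4*h^2*m^2 + h^2*m - 12*h*m^3 - 4*h*m^2 - 12*m^3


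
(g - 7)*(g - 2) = g^2 - 9*g + 14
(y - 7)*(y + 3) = y^2 - 4*y - 21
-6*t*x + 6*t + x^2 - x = (-6*t + x)*(x - 1)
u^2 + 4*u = u*(u + 4)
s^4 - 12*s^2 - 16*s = s*(s - 4)*(s + 2)^2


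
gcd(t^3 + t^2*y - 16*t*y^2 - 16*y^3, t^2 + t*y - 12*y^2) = t + 4*y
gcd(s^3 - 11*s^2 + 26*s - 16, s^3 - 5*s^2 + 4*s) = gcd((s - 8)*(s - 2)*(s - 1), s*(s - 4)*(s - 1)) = s - 1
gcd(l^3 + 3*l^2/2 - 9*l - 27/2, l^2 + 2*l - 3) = l + 3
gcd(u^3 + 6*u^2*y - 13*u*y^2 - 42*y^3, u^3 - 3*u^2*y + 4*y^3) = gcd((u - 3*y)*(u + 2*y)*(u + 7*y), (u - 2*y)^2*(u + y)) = 1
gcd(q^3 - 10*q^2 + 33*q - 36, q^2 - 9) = q - 3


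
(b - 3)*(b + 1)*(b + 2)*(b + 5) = b^4 + 5*b^3 - 7*b^2 - 41*b - 30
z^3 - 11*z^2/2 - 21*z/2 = z*(z - 7)*(z + 3/2)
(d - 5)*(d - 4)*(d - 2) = d^3 - 11*d^2 + 38*d - 40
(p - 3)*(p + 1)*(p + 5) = p^3 + 3*p^2 - 13*p - 15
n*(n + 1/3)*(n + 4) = n^3 + 13*n^2/3 + 4*n/3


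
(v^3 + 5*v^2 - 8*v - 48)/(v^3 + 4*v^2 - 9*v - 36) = (v + 4)/(v + 3)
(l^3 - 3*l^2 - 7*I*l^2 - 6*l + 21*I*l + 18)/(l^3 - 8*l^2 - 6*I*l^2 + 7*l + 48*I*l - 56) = (l^3 + l^2*(-3 - 7*I) + l*(-6 + 21*I) + 18)/(l^3 + l^2*(-8 - 6*I) + l*(7 + 48*I) - 56)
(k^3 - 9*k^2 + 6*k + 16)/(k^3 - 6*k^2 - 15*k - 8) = (k - 2)/(k + 1)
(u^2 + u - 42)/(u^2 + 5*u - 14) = (u - 6)/(u - 2)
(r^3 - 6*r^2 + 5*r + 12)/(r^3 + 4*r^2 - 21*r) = (r^2 - 3*r - 4)/(r*(r + 7))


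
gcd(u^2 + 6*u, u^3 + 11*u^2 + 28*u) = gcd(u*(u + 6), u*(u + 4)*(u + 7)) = u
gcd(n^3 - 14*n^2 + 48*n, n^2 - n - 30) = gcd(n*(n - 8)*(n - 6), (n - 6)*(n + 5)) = n - 6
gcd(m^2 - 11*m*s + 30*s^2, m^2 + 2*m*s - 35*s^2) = -m + 5*s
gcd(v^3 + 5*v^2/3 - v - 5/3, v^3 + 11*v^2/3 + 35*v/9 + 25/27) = v + 5/3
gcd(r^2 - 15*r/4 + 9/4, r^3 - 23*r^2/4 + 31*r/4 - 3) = r - 3/4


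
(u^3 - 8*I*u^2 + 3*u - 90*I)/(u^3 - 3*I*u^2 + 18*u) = (u - 5*I)/u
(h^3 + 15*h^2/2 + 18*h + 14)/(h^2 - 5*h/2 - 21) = (h^2 + 4*h + 4)/(h - 6)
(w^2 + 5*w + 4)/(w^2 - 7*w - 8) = (w + 4)/(w - 8)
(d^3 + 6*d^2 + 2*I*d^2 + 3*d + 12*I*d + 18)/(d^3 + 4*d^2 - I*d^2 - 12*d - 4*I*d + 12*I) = (d + 3*I)/(d - 2)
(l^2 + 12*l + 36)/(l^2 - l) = (l^2 + 12*l + 36)/(l*(l - 1))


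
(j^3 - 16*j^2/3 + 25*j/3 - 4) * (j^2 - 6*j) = j^5 - 34*j^4/3 + 121*j^3/3 - 54*j^2 + 24*j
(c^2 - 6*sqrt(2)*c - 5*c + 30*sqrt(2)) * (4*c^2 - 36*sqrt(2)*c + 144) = 4*c^4 - 60*sqrt(2)*c^3 - 20*c^3 + 300*sqrt(2)*c^2 + 576*c^2 - 2880*c - 864*sqrt(2)*c + 4320*sqrt(2)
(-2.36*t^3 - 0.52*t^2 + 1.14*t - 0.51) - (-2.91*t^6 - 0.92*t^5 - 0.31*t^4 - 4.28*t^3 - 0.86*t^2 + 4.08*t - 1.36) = 2.91*t^6 + 0.92*t^5 + 0.31*t^4 + 1.92*t^3 + 0.34*t^2 - 2.94*t + 0.85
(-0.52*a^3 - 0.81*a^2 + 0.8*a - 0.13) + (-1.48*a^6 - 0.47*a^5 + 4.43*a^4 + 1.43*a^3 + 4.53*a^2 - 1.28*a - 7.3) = -1.48*a^6 - 0.47*a^5 + 4.43*a^4 + 0.91*a^3 + 3.72*a^2 - 0.48*a - 7.43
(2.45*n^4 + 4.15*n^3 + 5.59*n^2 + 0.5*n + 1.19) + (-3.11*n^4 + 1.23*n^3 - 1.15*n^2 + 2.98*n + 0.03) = -0.66*n^4 + 5.38*n^3 + 4.44*n^2 + 3.48*n + 1.22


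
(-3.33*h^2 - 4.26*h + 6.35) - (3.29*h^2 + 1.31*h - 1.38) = -6.62*h^2 - 5.57*h + 7.73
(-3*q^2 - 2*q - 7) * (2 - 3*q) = 9*q^3 + 17*q - 14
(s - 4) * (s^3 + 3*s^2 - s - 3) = s^4 - s^3 - 13*s^2 + s + 12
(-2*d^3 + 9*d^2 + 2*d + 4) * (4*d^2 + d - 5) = -8*d^5 + 34*d^4 + 27*d^3 - 27*d^2 - 6*d - 20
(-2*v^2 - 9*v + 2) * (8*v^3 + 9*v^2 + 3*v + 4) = -16*v^5 - 90*v^4 - 71*v^3 - 17*v^2 - 30*v + 8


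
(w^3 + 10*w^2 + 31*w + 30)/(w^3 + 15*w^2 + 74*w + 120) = (w^2 + 5*w + 6)/(w^2 + 10*w + 24)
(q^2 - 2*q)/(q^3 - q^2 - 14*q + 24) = q/(q^2 + q - 12)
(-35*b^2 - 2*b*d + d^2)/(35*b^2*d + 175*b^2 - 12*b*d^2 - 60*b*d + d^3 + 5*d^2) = (-5*b - d)/(5*b*d + 25*b - d^2 - 5*d)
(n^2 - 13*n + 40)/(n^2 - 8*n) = (n - 5)/n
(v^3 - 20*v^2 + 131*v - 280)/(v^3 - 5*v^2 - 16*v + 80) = (v^2 - 15*v + 56)/(v^2 - 16)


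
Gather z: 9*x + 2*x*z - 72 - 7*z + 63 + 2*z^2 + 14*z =9*x + 2*z^2 + z*(2*x + 7) - 9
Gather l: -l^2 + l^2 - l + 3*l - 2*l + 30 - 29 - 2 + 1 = 0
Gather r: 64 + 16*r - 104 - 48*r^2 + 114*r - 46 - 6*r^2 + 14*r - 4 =-54*r^2 + 144*r - 90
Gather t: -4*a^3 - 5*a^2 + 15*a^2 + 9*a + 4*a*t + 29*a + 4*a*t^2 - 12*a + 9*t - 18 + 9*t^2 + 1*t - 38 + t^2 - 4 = -4*a^3 + 10*a^2 + 26*a + t^2*(4*a + 10) + t*(4*a + 10) - 60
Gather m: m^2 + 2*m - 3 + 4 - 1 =m^2 + 2*m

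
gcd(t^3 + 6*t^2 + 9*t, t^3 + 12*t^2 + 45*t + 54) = t^2 + 6*t + 9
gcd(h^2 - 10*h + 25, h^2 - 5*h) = h - 5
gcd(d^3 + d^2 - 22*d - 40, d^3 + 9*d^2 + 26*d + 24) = d^2 + 6*d + 8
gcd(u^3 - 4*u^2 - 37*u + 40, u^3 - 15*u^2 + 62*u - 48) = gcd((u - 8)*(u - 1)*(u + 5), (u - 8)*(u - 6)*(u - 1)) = u^2 - 9*u + 8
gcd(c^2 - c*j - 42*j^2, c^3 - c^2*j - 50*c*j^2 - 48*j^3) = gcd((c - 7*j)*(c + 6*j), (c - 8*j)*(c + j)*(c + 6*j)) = c + 6*j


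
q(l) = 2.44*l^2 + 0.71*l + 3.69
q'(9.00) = 44.63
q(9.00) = 207.72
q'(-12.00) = -57.85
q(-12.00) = 346.53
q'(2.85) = 14.62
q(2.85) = 25.53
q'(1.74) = 9.20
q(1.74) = 12.31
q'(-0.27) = -0.61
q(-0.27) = 3.68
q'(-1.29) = -5.59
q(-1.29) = 6.83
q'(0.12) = 1.30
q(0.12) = 3.81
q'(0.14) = 1.39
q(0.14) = 3.84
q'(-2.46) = -11.29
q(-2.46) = 16.71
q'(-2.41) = -11.05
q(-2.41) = 16.15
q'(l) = 4.88*l + 0.71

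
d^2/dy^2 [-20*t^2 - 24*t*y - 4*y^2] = -8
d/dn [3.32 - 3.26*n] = -3.26000000000000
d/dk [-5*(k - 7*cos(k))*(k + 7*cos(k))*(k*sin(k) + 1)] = -5*k^3*cos(k) - 15*k^2*sin(k) + 245*k*cos(k)/4 + 735*k*cos(3*k)/4 - 10*k + 245*sin(k)/4 - 245*sin(2*k) + 245*sin(3*k)/4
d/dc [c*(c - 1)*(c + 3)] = 3*c^2 + 4*c - 3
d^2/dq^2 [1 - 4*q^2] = -8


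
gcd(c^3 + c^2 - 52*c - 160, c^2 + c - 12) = c + 4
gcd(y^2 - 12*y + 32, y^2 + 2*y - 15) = 1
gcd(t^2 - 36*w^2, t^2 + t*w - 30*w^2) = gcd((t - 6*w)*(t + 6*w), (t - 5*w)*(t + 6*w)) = t + 6*w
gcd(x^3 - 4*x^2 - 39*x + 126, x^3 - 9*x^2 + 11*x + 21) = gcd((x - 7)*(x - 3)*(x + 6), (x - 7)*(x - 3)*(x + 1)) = x^2 - 10*x + 21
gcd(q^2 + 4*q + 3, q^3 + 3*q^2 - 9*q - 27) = q + 3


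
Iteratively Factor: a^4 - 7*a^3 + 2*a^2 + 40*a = (a - 4)*(a^3 - 3*a^2 - 10*a) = (a - 4)*(a + 2)*(a^2 - 5*a) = a*(a - 4)*(a + 2)*(a - 5)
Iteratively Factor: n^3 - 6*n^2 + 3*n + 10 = (n - 5)*(n^2 - n - 2) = (n - 5)*(n - 2)*(n + 1)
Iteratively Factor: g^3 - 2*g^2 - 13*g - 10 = (g - 5)*(g^2 + 3*g + 2) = (g - 5)*(g + 1)*(g + 2)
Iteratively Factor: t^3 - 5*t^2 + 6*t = (t - 3)*(t^2 - 2*t) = t*(t - 3)*(t - 2)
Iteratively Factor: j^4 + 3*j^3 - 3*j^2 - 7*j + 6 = (j + 2)*(j^3 + j^2 - 5*j + 3) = (j - 1)*(j + 2)*(j^2 + 2*j - 3) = (j - 1)*(j + 2)*(j + 3)*(j - 1)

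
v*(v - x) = v^2 - v*x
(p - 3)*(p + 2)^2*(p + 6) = p^4 + 7*p^3 - 2*p^2 - 60*p - 72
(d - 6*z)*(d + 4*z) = d^2 - 2*d*z - 24*z^2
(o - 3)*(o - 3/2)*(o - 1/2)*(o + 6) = o^4 + o^3 - 93*o^2/4 + 153*o/4 - 27/2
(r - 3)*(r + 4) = r^2 + r - 12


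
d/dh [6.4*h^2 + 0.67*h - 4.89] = 12.8*h + 0.67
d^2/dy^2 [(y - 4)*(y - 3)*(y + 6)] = 6*y - 2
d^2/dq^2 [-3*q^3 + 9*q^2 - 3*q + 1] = 18 - 18*q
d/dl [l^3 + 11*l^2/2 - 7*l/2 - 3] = 3*l^2 + 11*l - 7/2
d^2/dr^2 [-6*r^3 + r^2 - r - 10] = 2 - 36*r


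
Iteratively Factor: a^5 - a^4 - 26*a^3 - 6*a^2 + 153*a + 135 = (a + 1)*(a^4 - 2*a^3 - 24*a^2 + 18*a + 135) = (a + 1)*(a + 3)*(a^3 - 5*a^2 - 9*a + 45) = (a - 3)*(a + 1)*(a + 3)*(a^2 - 2*a - 15) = (a - 5)*(a - 3)*(a + 1)*(a + 3)*(a + 3)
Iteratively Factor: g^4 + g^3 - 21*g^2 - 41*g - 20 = (g + 4)*(g^3 - 3*g^2 - 9*g - 5) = (g + 1)*(g + 4)*(g^2 - 4*g - 5) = (g + 1)^2*(g + 4)*(g - 5)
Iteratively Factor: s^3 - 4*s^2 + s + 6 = (s + 1)*(s^2 - 5*s + 6) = (s - 2)*(s + 1)*(s - 3)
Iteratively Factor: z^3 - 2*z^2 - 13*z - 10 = (z - 5)*(z^2 + 3*z + 2) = (z - 5)*(z + 2)*(z + 1)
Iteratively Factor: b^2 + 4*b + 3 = (b + 3)*(b + 1)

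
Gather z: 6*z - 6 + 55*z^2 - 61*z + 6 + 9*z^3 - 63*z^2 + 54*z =9*z^3 - 8*z^2 - z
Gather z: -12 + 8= -4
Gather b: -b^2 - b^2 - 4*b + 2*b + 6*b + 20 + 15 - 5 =-2*b^2 + 4*b + 30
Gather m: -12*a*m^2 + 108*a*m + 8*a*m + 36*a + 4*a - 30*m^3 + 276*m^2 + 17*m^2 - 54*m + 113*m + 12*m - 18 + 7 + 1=40*a - 30*m^3 + m^2*(293 - 12*a) + m*(116*a + 71) - 10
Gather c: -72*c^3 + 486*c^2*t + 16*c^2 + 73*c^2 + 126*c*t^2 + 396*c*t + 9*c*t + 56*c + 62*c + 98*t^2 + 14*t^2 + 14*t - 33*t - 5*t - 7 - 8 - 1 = -72*c^3 + c^2*(486*t + 89) + c*(126*t^2 + 405*t + 118) + 112*t^2 - 24*t - 16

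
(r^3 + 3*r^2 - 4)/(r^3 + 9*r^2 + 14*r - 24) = (r^2 + 4*r + 4)/(r^2 + 10*r + 24)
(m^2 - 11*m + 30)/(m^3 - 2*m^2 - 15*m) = (m - 6)/(m*(m + 3))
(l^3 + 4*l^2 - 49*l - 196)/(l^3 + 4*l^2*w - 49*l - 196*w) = (l + 4)/(l + 4*w)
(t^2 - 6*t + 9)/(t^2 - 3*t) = (t - 3)/t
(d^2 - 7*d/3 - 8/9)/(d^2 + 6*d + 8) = (9*d^2 - 21*d - 8)/(9*(d^2 + 6*d + 8))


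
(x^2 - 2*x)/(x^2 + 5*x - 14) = x/(x + 7)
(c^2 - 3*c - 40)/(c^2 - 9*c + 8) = (c + 5)/(c - 1)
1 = 1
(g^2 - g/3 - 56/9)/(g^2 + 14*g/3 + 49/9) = (3*g - 8)/(3*g + 7)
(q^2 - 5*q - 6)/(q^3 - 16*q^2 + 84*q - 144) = (q + 1)/(q^2 - 10*q + 24)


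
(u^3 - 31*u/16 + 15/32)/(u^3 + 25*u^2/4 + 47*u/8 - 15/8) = (u - 5/4)/(u + 5)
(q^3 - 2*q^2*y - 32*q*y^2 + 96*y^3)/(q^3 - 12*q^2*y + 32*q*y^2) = (-q^2 - 2*q*y + 24*y^2)/(q*(-q + 8*y))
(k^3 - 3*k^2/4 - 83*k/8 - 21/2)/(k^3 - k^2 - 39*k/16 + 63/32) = 4*(4*k^2 - 9*k - 28)/(16*k^2 - 40*k + 21)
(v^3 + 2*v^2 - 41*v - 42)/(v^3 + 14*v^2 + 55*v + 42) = (v - 6)/(v + 6)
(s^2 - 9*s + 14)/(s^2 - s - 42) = (s - 2)/(s + 6)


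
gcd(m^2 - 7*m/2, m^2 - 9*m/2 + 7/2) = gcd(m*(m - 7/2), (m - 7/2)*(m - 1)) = m - 7/2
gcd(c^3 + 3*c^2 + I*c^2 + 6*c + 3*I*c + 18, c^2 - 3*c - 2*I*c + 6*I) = c - 2*I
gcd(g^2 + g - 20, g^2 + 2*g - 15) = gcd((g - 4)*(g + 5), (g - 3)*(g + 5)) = g + 5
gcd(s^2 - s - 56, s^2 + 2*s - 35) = s + 7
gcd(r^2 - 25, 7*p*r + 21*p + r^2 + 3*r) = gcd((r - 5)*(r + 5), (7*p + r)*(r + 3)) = 1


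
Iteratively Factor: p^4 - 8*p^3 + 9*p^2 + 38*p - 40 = (p - 1)*(p^3 - 7*p^2 + 2*p + 40) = (p - 4)*(p - 1)*(p^2 - 3*p - 10) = (p - 4)*(p - 1)*(p + 2)*(p - 5)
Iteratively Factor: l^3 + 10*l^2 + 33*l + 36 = (l + 3)*(l^2 + 7*l + 12) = (l + 3)*(l + 4)*(l + 3)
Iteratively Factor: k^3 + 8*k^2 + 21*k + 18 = (k + 3)*(k^2 + 5*k + 6) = (k + 3)^2*(k + 2)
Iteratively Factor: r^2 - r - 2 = (r + 1)*(r - 2)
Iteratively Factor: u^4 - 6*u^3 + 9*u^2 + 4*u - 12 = (u + 1)*(u^3 - 7*u^2 + 16*u - 12) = (u - 2)*(u + 1)*(u^2 - 5*u + 6) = (u - 2)^2*(u + 1)*(u - 3)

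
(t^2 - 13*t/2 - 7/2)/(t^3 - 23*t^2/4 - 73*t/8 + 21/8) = 4*(2*t + 1)/(8*t^2 + 10*t - 3)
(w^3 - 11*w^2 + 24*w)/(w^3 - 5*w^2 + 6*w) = (w - 8)/(w - 2)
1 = 1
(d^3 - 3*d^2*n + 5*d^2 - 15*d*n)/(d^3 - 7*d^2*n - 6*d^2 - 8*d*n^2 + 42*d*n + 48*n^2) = d*(d^2 - 3*d*n + 5*d - 15*n)/(d^3 - 7*d^2*n - 6*d^2 - 8*d*n^2 + 42*d*n + 48*n^2)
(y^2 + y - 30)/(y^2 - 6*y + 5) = (y + 6)/(y - 1)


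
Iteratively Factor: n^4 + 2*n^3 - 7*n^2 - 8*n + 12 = (n + 3)*(n^3 - n^2 - 4*n + 4) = (n - 2)*(n + 3)*(n^2 + n - 2) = (n - 2)*(n - 1)*(n + 3)*(n + 2)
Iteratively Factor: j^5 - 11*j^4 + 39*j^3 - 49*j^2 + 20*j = (j - 4)*(j^4 - 7*j^3 + 11*j^2 - 5*j) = (j - 5)*(j - 4)*(j^3 - 2*j^2 + j) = (j - 5)*(j - 4)*(j - 1)*(j^2 - j) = (j - 5)*(j - 4)*(j - 1)^2*(j)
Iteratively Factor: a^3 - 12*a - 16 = (a - 4)*(a^2 + 4*a + 4) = (a - 4)*(a + 2)*(a + 2)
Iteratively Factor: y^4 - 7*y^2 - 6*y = (y - 3)*(y^3 + 3*y^2 + 2*y) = (y - 3)*(y + 1)*(y^2 + 2*y) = y*(y - 3)*(y + 1)*(y + 2)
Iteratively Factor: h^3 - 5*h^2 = (h)*(h^2 - 5*h) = h^2*(h - 5)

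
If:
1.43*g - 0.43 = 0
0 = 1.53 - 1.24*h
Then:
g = 0.30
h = 1.23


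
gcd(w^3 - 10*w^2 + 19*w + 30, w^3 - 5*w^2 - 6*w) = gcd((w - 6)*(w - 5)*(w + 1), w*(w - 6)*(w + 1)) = w^2 - 5*w - 6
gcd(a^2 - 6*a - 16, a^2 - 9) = 1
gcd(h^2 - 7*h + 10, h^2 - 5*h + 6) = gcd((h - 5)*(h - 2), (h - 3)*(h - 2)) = h - 2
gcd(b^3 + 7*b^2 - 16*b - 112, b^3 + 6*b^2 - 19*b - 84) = b^2 + 3*b - 28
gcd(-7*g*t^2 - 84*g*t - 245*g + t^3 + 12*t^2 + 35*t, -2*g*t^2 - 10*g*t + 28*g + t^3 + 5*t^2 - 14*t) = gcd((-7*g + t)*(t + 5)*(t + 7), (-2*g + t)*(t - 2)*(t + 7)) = t + 7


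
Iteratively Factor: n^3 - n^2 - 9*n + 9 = (n - 1)*(n^2 - 9) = (n - 1)*(n + 3)*(n - 3)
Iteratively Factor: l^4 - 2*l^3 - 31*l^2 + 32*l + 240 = (l - 4)*(l^3 + 2*l^2 - 23*l - 60) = (l - 4)*(l + 4)*(l^2 - 2*l - 15) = (l - 4)*(l + 3)*(l + 4)*(l - 5)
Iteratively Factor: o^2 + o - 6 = (o + 3)*(o - 2)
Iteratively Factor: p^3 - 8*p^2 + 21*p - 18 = (p - 2)*(p^2 - 6*p + 9) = (p - 3)*(p - 2)*(p - 3)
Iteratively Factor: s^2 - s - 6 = (s - 3)*(s + 2)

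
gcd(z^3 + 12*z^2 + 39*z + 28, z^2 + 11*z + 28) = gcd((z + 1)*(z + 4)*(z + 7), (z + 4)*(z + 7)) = z^2 + 11*z + 28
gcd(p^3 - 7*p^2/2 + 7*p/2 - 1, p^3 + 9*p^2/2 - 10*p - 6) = p - 2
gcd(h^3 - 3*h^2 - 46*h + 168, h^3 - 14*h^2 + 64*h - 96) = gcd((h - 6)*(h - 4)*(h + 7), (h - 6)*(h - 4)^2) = h^2 - 10*h + 24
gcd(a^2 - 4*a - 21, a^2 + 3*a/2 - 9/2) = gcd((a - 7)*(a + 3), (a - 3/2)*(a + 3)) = a + 3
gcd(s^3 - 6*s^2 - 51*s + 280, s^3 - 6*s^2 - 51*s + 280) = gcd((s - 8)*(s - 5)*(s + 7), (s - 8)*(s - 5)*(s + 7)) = s^3 - 6*s^2 - 51*s + 280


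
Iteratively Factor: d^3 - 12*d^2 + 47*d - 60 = (d - 3)*(d^2 - 9*d + 20) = (d - 5)*(d - 3)*(d - 4)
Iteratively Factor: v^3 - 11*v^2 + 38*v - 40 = (v - 2)*(v^2 - 9*v + 20) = (v - 4)*(v - 2)*(v - 5)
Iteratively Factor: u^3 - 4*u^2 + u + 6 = (u - 3)*(u^2 - u - 2) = (u - 3)*(u - 2)*(u + 1)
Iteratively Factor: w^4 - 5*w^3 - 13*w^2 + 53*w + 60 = (w - 4)*(w^3 - w^2 - 17*w - 15) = (w - 4)*(w + 3)*(w^2 - 4*w - 5) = (w - 5)*(w - 4)*(w + 3)*(w + 1)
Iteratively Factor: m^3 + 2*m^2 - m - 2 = (m - 1)*(m^2 + 3*m + 2) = (m - 1)*(m + 1)*(m + 2)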